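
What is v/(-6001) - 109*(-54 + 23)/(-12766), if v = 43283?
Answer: -572828157/76608766 ≈ -7.4773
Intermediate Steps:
v/(-6001) - 109*(-54 + 23)/(-12766) = 43283/(-6001) - 109*(-54 + 23)/(-12766) = 43283*(-1/6001) - 109*(-31)*(-1/12766) = -43283/6001 + 3379*(-1/12766) = -43283/6001 - 3379/12766 = -572828157/76608766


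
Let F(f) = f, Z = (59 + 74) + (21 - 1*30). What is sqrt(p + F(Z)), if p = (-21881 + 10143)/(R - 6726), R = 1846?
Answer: 11*sqrt(1554890)/1220 ≈ 11.243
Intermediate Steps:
Z = 124 (Z = 133 + (21 - 30) = 133 - 9 = 124)
p = 5869/2440 (p = (-21881 + 10143)/(1846 - 6726) = -11738/(-4880) = -11738*(-1/4880) = 5869/2440 ≈ 2.4053)
sqrt(p + F(Z)) = sqrt(5869/2440 + 124) = sqrt(308429/2440) = 11*sqrt(1554890)/1220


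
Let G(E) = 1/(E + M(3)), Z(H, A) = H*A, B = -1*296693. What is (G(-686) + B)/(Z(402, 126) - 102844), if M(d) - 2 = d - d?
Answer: 202938013/35699328 ≈ 5.6846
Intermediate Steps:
B = -296693
Z(H, A) = A*H
M(d) = 2 (M(d) = 2 + (d - d) = 2 + 0 = 2)
G(E) = 1/(2 + E) (G(E) = 1/(E + 2) = 1/(2 + E))
(G(-686) + B)/(Z(402, 126) - 102844) = (1/(2 - 686) - 296693)/(126*402 - 102844) = (1/(-684) - 296693)/(50652 - 102844) = (-1/684 - 296693)/(-52192) = -202938013/684*(-1/52192) = 202938013/35699328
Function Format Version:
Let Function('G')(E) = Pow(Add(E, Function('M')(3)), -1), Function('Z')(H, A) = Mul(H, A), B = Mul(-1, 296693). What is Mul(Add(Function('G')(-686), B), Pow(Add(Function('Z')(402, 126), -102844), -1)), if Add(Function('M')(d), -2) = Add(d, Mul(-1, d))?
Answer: Rational(202938013, 35699328) ≈ 5.6846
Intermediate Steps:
B = -296693
Function('Z')(H, A) = Mul(A, H)
Function('M')(d) = 2 (Function('M')(d) = Add(2, Add(d, Mul(-1, d))) = Add(2, 0) = 2)
Function('G')(E) = Pow(Add(2, E), -1) (Function('G')(E) = Pow(Add(E, 2), -1) = Pow(Add(2, E), -1))
Mul(Add(Function('G')(-686), B), Pow(Add(Function('Z')(402, 126), -102844), -1)) = Mul(Add(Pow(Add(2, -686), -1), -296693), Pow(Add(Mul(126, 402), -102844), -1)) = Mul(Add(Pow(-684, -1), -296693), Pow(Add(50652, -102844), -1)) = Mul(Add(Rational(-1, 684), -296693), Pow(-52192, -1)) = Mul(Rational(-202938013, 684), Rational(-1, 52192)) = Rational(202938013, 35699328)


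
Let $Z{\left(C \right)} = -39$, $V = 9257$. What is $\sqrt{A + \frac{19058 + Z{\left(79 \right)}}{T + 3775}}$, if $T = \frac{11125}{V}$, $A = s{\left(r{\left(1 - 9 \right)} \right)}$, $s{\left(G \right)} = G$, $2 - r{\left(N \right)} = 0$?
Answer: $\frac{\sqrt{85982529511929}}{3495630} \approx 2.6526$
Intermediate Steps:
$r{\left(N \right)} = 2$ ($r{\left(N \right)} = 2 - 0 = 2 + 0 = 2$)
$A = 2$
$T = \frac{11125}{9257} \approx 1.2018$
$\sqrt{A + \frac{19058 + Z{\left(79 \right)}}{T + 3775}} = \sqrt{2 + \frac{19058 - 39}{\frac{11125}{9257} + 3775}} = \sqrt{2 + \frac{19019}{\frac{34956300}{9257}}} = \sqrt{2 + 19019 \cdot \frac{9257}{34956300}} = \sqrt{2 + \frac{176058883}{34956300}} = \sqrt{\frac{245971483}{34956300}} = \frac{\sqrt{85982529511929}}{3495630}$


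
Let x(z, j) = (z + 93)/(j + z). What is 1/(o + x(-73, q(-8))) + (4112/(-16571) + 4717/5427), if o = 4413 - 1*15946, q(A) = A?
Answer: 52167005095342/84012739725681 ≈ 0.62094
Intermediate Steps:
x(z, j) = (93 + z)/(j + z)
o = -11533 (o = 4413 - 15946 = -11533)
1/(o + x(-73, q(-8))) + (4112/(-16571) + 4717/5427) = 1/(-11533 + (93 - 73)/(-8 - 73)) + (4112/(-16571) + 4717/5427) = 1/(-11533 + 20/(-81)) + (4112*(-1/16571) + 4717*(1/5427)) = 1/(-11533 - 1/81*20) + (-4112/16571 + 4717/5427) = 1/(-11533 - 20/81) + 55849583/89930817 = 1/(-934193/81) + 55849583/89930817 = -81/934193 + 55849583/89930817 = 52167005095342/84012739725681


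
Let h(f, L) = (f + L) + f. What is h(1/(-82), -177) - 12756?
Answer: -530254/41 ≈ -12933.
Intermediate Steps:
h(f, L) = L + 2*f (h(f, L) = (L + f) + f = L + 2*f)
h(1/(-82), -177) - 12756 = (-177 + 2/(-82)) - 12756 = (-177 + 2*(-1/82)) - 12756 = (-177 - 1/41) - 12756 = -7258/41 - 12756 = -530254/41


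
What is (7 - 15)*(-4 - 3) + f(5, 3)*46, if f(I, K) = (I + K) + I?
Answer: 654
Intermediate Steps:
f(I, K) = K + 2*I
(7 - 15)*(-4 - 3) + f(5, 3)*46 = (7 - 15)*(-4 - 3) + (3 + 2*5)*46 = -8*(-7) + (3 + 10)*46 = 56 + 13*46 = 56 + 598 = 654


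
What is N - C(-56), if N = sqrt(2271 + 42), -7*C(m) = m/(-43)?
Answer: 8/43 + 3*sqrt(257) ≈ 48.280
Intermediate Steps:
C(m) = m/301 (C(m) = -m/(7*(-43)) = -m*(-1)/(7*43) = -(-1)*m/301 = m/301)
N = 3*sqrt(257) (N = sqrt(2313) = 3*sqrt(257) ≈ 48.094)
N - C(-56) = 3*sqrt(257) - (-56)/301 = 3*sqrt(257) - 1*(-8/43) = 3*sqrt(257) + 8/43 = 8/43 + 3*sqrt(257)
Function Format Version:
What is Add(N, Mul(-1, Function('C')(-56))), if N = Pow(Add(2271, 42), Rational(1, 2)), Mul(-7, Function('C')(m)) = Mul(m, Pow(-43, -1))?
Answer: Add(Rational(8, 43), Mul(3, Pow(257, Rational(1, 2)))) ≈ 48.280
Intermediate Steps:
Function('C')(m) = Mul(Rational(1, 301), m) (Function('C')(m) = Mul(Rational(-1, 7), Mul(m, Pow(-43, -1))) = Mul(Rational(-1, 7), Mul(m, Rational(-1, 43))) = Mul(Rational(-1, 7), Mul(Rational(-1, 43), m)) = Mul(Rational(1, 301), m))
N = Mul(3, Pow(257, Rational(1, 2))) (N = Pow(2313, Rational(1, 2)) = Mul(3, Pow(257, Rational(1, 2))) ≈ 48.094)
Add(N, Mul(-1, Function('C')(-56))) = Add(Mul(3, Pow(257, Rational(1, 2))), Mul(-1, Mul(Rational(1, 301), -56))) = Add(Mul(3, Pow(257, Rational(1, 2))), Mul(-1, Rational(-8, 43))) = Add(Mul(3, Pow(257, Rational(1, 2))), Rational(8, 43)) = Add(Rational(8, 43), Mul(3, Pow(257, Rational(1, 2))))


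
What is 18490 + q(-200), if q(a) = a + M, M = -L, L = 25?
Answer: 18265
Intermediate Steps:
M = -25 (M = -1*25 = -25)
q(a) = -25 + a (q(a) = a - 25 = -25 + a)
18490 + q(-200) = 18490 + (-25 - 200) = 18490 - 225 = 18265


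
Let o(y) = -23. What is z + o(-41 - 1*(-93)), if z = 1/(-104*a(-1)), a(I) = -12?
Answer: -28703/1248 ≈ -22.999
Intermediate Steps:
z = 1/1248 (z = 1/(-104*(-12)) = 1/1248 ≈ 0.00080128)
z + o(-41 - 1*(-93)) = 1/1248 - 23 = -28703/1248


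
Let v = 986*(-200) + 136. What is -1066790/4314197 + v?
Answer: -850173984398/4314197 ≈ -1.9706e+5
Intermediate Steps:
v = -197064 (v = -197200 + 136 = -197064)
-1066790/4314197 + v = -1066790/4314197 - 197064 = -850173984398/4314197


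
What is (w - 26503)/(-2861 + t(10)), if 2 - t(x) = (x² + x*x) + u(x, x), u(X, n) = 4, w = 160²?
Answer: 301/1021 ≈ 0.29481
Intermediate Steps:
w = 25600
t(x) = -2 - 2*x² (t(x) = 2 - ((x² + x*x) + 4) = 2 - ((x² + x²) + 4) = 2 - (2*x² + 4) = 2 - (4 + 2*x²) = 2 + (-4 - 2*x²) = -2 - 2*x²)
(w - 26503)/(-2861 + t(10)) = (25600 - 26503)/(-2861 + (-2 - 2*10²)) = -903/(-2861 + (-2 - 2*100)) = -903/(-2861 + (-2 - 200)) = -903/(-2861 - 202) = -903/(-3063) = -903*(-1/3063) = 301/1021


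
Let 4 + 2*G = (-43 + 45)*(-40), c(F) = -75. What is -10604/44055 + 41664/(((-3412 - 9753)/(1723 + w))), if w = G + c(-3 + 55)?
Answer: -53599357796/10545165 ≈ -5082.8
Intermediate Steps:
G = -42 (G = -2 + ((-43 + 45)*(-40))/2 = -2 + (2*(-40))/2 = -2 + (1/2)*(-80) = -2 - 40 = -42)
w = -117 (w = -42 - 75 = -117)
-10604/44055 + 41664/(((-3412 - 9753)/(1723 + w))) = -10604/44055 + 41664/(((-3412 - 9753)/(1723 - 117))) = -10604*1/44055 + 41664/((-13165/1606)) = -964/4005 + 41664/((-13165*1/1606)) = -964/4005 + 41664/(-13165/1606) = -964/4005 + 41664*(-1606/13165) = -964/4005 - 66912384/13165 = -53599357796/10545165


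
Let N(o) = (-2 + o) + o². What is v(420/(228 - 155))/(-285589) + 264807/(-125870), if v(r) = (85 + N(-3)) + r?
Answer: -5521566184369/2624137382390 ≈ -2.1041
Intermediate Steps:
N(o) = -2 + o + o²
v(r) = 89 + r (v(r) = (85 + (-2 - 3 + (-3)²)) + r = (85 + (-2 - 3 + 9)) + r = (85 + 4) + r = 89 + r)
v(420/(228 - 155))/(-285589) + 264807/(-125870) = (89 + 420/(228 - 155))/(-285589) + 264807/(-125870) = (89 + 420/73)*(-1/285589) + 264807*(-1/125870) = (89 + 420*(1/73))*(-1/285589) - 264807/125870 = (89 + 420/73)*(-1/285589) - 264807/125870 = (6917/73)*(-1/285589) - 264807/125870 = -6917/20847997 - 264807/125870 = -5521566184369/2624137382390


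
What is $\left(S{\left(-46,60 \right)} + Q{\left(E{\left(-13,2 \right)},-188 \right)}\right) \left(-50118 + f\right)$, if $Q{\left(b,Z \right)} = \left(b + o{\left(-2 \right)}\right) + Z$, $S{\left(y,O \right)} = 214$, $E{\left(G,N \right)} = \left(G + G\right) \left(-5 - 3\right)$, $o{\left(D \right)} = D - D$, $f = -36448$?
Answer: $-20256444$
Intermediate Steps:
$o{\left(D \right)} = 0$
$E{\left(G,N \right)} = - 16 G$ ($E{\left(G,N \right)} = 2 G \left(-8\right) = - 16 G$)
$Q{\left(b,Z \right)} = Z + b$ ($Q{\left(b,Z \right)} = \left(b + 0\right) + Z = b + Z = Z + b$)
$\left(S{\left(-46,60 \right)} + Q{\left(E{\left(-13,2 \right)},-188 \right)}\right) \left(-50118 + f\right) = \left(214 - -20\right) \left(-50118 - 36448\right) = \left(214 + \left(-188 + 208\right)\right) \left(-86566\right) = \left(214 + 20\right) \left(-86566\right) = 234 \left(-86566\right) = -20256444$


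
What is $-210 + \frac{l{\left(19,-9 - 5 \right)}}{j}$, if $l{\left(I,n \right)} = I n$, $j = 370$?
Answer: $- \frac{38983}{185} \approx -210.72$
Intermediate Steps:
$-210 + \frac{l{\left(19,-9 - 5 \right)}}{j} = -210 + \frac{19 \left(-9 - 5\right)}{370} = -210 + 19 \left(-9 - 5\right) \frac{1}{370} = -210 + 19 \left(-14\right) \frac{1}{370} = -210 - \frac{133}{185} = - \frac{38983}{185}$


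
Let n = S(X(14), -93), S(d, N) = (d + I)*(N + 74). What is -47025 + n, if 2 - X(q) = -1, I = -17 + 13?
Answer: -47006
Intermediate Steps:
I = -4
X(q) = 3 (X(q) = 2 - 1*(-1) = 2 + 1 = 3)
S(d, N) = (-4 + d)*(74 + N) (S(d, N) = (d - 4)*(N + 74) = (-4 + d)*(74 + N))
n = 19 (n = -296 - 4*(-93) + 74*3 - 93*3 = -296 + 372 + 222 - 279 = 19)
-47025 + n = -47025 + 19 = -47006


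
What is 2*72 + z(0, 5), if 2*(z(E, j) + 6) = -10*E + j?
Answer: 281/2 ≈ 140.50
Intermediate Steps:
z(E, j) = -6 + j/2 - 5*E (z(E, j) = -6 + (-10*E + j)/2 = -6 + (j - 10*E)/2 = -6 + (j/2 - 5*E) = -6 + j/2 - 5*E)
2*72 + z(0, 5) = 2*72 + (-6 + (½)*5 - 5*0) = 144 + (-6 + 5/2 + 0) = 144 - 7/2 = 281/2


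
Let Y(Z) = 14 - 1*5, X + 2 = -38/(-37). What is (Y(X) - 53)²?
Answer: 1936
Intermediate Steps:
X = -36/37 (X = -2 - 38/(-37) = -2 - 38*(-1/37) = -2 + 38/37 = -36/37 ≈ -0.97297)
Y(Z) = 9 (Y(Z) = 14 - 5 = 9)
(Y(X) - 53)² = (9 - 53)² = (-44)² = 1936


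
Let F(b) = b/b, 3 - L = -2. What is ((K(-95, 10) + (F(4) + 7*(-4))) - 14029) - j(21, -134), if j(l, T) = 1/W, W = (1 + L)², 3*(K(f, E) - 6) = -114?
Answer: -507169/36 ≈ -14088.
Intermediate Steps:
K(f, E) = -32 (K(f, E) = 6 + (⅓)*(-114) = 6 - 38 = -32)
L = 5 (L = 3 - 1*(-2) = 3 + 2 = 5)
F(b) = 1
W = 36 (W = (1 + 5)² = 6² = 36)
j(l, T) = 1/36
((K(-95, 10) + (F(4) + 7*(-4))) - 14029) - j(21, -134) = ((-32 + (1 + 7*(-4))) - 14029) - 1*1/36 = ((-32 + (1 - 28)) - 14029) - 1/36 = ((-32 - 27) - 14029) - 1/36 = (-59 - 14029) - 1/36 = -14088 - 1/36 = -507169/36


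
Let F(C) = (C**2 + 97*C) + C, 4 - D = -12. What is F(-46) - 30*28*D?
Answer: -15832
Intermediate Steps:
D = 16 (D = 4 - 1*(-12) = 4 + 12 = 16)
F(C) = C**2 + 98*C
F(-46) - 30*28*D = -46*(98 - 46) - 30*28*16 = -46*52 - 840*16 = -2392 - 1*13440 = -2392 - 13440 = -15832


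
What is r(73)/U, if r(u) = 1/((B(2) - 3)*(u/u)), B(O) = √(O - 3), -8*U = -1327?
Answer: -12/6635 - 4*I/6635 ≈ -0.0018086 - 0.00060286*I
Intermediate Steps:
U = 1327/8 (U = -⅛*(-1327) = 1327/8 ≈ 165.88)
B(O) = √(-3 + O)
r(u) = (-3 - I)/10 (r(u) = 1/((√(-3 + 2) - 3)*(u/u)) = 1/((√(-1) - 3)*1) = 1/((I - 3)*1) = 1/((-3 + I)*1) = 1/(-3 + I) = (-3 - I)/10)
r(73)/U = (-3/10 - I/10)/(1327/8) = (-3/10 - I/10)*(8/1327) = -12/6635 - 4*I/6635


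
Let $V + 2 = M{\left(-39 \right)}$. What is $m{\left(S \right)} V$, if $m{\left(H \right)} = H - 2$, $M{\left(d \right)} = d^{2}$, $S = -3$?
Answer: $-7595$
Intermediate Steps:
$V = 1519$ ($V = -2 + \left(-39\right)^{2} = -2 + 1521 = 1519$)
$m{\left(H \right)} = -2 + H$
$m{\left(S \right)} V = \left(-2 - 3\right) 1519 = \left(-5\right) 1519 = -7595$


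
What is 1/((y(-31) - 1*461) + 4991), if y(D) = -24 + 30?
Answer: 1/4536 ≈ 0.00022046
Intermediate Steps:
y(D) = 6
1/((y(-31) - 1*461) + 4991) = 1/((6 - 1*461) + 4991) = 1/((6 - 461) + 4991) = 1/(-455 + 4991) = 1/4536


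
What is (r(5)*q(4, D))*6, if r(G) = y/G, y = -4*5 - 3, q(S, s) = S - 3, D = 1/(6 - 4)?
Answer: -138/5 ≈ -27.600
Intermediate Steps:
D = ½ (D = 1/2 = ½ ≈ 0.50000)
q(S, s) = -3 + S
y = -23 (y = -20 - 3 = -23)
r(G) = -23/G
(r(5)*q(4, D))*6 = ((-23/5)*(-3 + 4))*6 = (-23*⅕*1)*6 = -23/5*1*6 = -23/5*6 = -138/5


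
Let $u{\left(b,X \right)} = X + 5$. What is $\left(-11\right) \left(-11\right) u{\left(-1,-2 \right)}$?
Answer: $363$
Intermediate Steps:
$u{\left(b,X \right)} = 5 + X$
$\left(-11\right) \left(-11\right) u{\left(-1,-2 \right)} = \left(-11\right) \left(-11\right) \left(5 - 2\right) = 121 \cdot 3 = 363$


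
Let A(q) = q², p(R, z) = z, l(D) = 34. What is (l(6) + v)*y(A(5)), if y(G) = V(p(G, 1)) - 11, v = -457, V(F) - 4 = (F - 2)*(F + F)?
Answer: 3807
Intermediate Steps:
V(F) = 4 + 2*F*(-2 + F) (V(F) = 4 + (F - 2)*(F + F) = 4 + (-2 + F)*(2*F) = 4 + 2*F*(-2 + F))
y(G) = -9 (y(G) = (4 - 4*1 + 2*1²) - 11 = (4 - 4 + 2*1) - 11 = (4 - 4 + 2) - 11 = 2 - 11 = -9)
(l(6) + v)*y(A(5)) = (34 - 457)*(-9) = -423*(-9) = 3807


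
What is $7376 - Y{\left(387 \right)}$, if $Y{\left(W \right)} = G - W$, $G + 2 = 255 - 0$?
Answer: $7510$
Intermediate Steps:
$G = 253$ ($G = -2 + \left(255 - 0\right) = -2 + \left(255 + 0\right) = -2 + 255 = 253$)
$Y{\left(W \right)} = 253 - W$
$7376 - Y{\left(387 \right)} = 7376 - \left(253 - 387\right) = 7376 - -134 = 7376 + 134 = 7510$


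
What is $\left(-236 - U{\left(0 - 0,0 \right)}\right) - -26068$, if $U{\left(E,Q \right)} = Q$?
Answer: $25832$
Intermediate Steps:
$\left(-236 - U{\left(0 - 0,0 \right)}\right) - -26068 = \left(-236 - 0\right) - -26068 = \left(-236 + 0\right) + 26068 = -236 + 26068 = 25832$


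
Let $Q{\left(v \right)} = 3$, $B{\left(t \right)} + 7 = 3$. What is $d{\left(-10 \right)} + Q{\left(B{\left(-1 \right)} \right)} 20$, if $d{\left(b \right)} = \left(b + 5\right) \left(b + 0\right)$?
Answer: $110$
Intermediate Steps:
$B{\left(t \right)} = -4$ ($B{\left(t \right)} = -7 + 3 = -4$)
$d{\left(b \right)} = b \left(5 + b\right)$ ($d{\left(b \right)} = \left(5 + b\right) b = b \left(5 + b\right)$)
$d{\left(-10 \right)} + Q{\left(B{\left(-1 \right)} \right)} 20 = - 10 \left(5 - 10\right) + 3 \cdot 20 = \left(-10\right) \left(-5\right) + 60 = 50 + 60 = 110$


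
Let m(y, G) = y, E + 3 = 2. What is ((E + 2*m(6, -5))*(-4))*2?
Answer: -88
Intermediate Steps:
E = -1 (E = -3 + 2 = -1)
((E + 2*m(6, -5))*(-4))*2 = ((-1 + 2*6)*(-4))*2 = ((-1 + 12)*(-4))*2 = (11*(-4))*2 = -44*2 = -88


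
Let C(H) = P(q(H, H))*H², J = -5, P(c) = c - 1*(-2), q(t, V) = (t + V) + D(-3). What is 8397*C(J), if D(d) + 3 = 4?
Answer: -1469475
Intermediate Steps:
D(d) = 1 (D(d) = -3 + 4 = 1)
q(t, V) = 1 + V + t (q(t, V) = (t + V) + 1 = (V + t) + 1 = 1 + V + t)
P(c) = 2 + c (P(c) = c + 2 = 2 + c)
C(H) = H²*(3 + 2*H) (C(H) = (2 + (1 + H + H))*H² = (2 + (1 + 2*H))*H² = (3 + 2*H)*H² = H²*(3 + 2*H))
8397*C(J) = 8397*((-5)²*(3 + 2*(-5))) = 8397*(25*(3 - 10)) = 8397*(25*(-7)) = 8397*(-175) = -1469475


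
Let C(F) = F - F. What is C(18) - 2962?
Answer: -2962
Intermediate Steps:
C(F) = 0
C(18) - 2962 = 0 - 2962 = -2962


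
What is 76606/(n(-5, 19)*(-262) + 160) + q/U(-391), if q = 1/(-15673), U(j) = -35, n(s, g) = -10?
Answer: 4202260711/152498290 ≈ 27.556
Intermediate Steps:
q = -1/15673 ≈ -6.3804e-5
76606/(n(-5, 19)*(-262) + 160) + q/U(-391) = 76606/(-10*(-262) + 160) - 1/15673/(-35) = 76606/(2620 + 160) - 1/15673*(-1/35) = 76606/2780 + 1/548555 = 76606*(1/2780) + 1/548555 = 38303/1390 + 1/548555 = 4202260711/152498290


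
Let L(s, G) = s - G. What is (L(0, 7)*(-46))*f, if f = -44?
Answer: -14168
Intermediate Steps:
(L(0, 7)*(-46))*f = ((0 - 1*7)*(-46))*(-44) = ((0 - 7)*(-46))*(-44) = -7*(-46)*(-44) = 322*(-44) = -14168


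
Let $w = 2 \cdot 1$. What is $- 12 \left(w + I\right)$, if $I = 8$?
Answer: $-120$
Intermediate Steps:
$w = 2$
$- 12 \left(w + I\right) = - 12 \left(2 + 8\right) = \left(-12\right) 10 = -120$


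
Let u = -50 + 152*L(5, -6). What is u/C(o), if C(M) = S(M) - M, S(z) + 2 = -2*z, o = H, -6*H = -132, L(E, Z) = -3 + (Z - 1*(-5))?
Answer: 329/34 ≈ 9.6765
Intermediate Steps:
L(E, Z) = 2 + Z (L(E, Z) = -3 + (Z + 5) = -3 + (5 + Z) = 2 + Z)
H = 22 (H = -⅙*(-132) = 22)
o = 22
u = -658 (u = -50 + 152*(2 - 6) = -50 + 152*(-4) = -50 - 608 = -658)
S(z) = -2 - 2*z
C(M) = -2 - 3*M (C(M) = (-2 - 2*M) - M = -2 - 3*M)
u/C(o) = -658/(-2 - 3*22) = -658/(-2 - 66) = -658/(-68) = -658*(-1/68) = 329/34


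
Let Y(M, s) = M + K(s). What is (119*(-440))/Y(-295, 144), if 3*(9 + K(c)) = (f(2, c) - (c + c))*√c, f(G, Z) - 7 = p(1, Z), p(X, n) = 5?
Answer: 595/16 ≈ 37.188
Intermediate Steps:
f(G, Z) = 12 (f(G, Z) = 7 + 5 = 12)
K(c) = -9 + √c*(12 - 2*c)/3 (K(c) = -9 + ((12 - (c + c))*√c)/3 = -9 + ((12 - 2*c)*√c)/3 = -9 + (√c*(12 - 2*c))/3 = -9 + √c*(12 - 2*c)/3)
Y(M, s) = -9 + M + 4*√s - 2*s^(3/2)/3 (Y(M, s) = M + (-9 + 4*√s - 2*s^(3/2)/3) = -9 + M + 4*√s - 2*s^(3/2)/3)
(119*(-440))/Y(-295, 144) = (119*(-440))/(-9 - 295 + 4*√144 - 2*144^(3/2)/3) = -52360/(-9 - 295 + 4*12 - ⅔*1728) = -52360/(-9 - 295 + 48 - 1152) = -52360/(-1408) = -52360*(-1/1408) = 595/16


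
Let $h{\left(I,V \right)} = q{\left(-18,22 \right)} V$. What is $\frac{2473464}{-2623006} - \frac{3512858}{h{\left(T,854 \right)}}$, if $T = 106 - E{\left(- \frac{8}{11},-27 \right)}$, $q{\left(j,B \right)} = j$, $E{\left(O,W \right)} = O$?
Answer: $\frac{2294056380635}{10080212058} \approx 227.58$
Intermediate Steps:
$T = \frac{1174}{11}$ ($T = 106 - - \frac{8}{11} = 106 + \frac{8}{11} = \frac{1174}{11} \approx 106.73$)
$h{\left(I,V \right)} = - 18 V$
$\frac{2473464}{-2623006} - \frac{3512858}{h{\left(T,854 \right)}} = \frac{2473464}{-2623006} - \frac{3512858}{\left(-18\right) 854} = 2473464 \left(- \frac{1}{2623006}\right) - \frac{3512858}{-15372} = - \frac{1236732}{1311503} - - \frac{1756429}{7686} = - \frac{1236732}{1311503} + \frac{1756429}{7686} = \frac{2294056380635}{10080212058}$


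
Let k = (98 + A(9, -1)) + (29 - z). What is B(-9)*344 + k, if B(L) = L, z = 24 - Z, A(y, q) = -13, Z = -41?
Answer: -3047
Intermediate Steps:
z = 65 (z = 24 - 1*(-41) = 24 + 41 = 65)
k = 49 (k = (98 - 13) + (29 - 1*65) = 85 + (29 - 65) = 85 - 36 = 49)
B(-9)*344 + k = -9*344 + 49 = -3096 + 49 = -3047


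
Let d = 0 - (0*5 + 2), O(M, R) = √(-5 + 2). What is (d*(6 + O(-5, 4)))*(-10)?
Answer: 120 + 20*I*√3 ≈ 120.0 + 34.641*I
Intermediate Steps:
O(M, R) = I*√3 (O(M, R) = √(-3) = I*√3)
d = -2 (d = 0 - (0 + 2) = 0 - 1*2 = 0 - 2 = -2)
(d*(6 + O(-5, 4)))*(-10) = -2*(6 + I*√3)*(-10) = (-12 - 2*I*√3)*(-10) = 120 + 20*I*√3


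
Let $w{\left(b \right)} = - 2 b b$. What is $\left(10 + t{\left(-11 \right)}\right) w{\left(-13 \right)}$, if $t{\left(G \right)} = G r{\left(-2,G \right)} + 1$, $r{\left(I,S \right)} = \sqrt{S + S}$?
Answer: $-3718 + 3718 i \sqrt{22} \approx -3718.0 + 17439.0 i$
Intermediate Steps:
$r{\left(I,S \right)} = \sqrt{2} \sqrt{S}$ ($r{\left(I,S \right)} = \sqrt{2 S} = \sqrt{2} \sqrt{S}$)
$w{\left(b \right)} = - 2 b^{2}$
$t{\left(G \right)} = 1 + \sqrt{2} G^{\frac{3}{2}}$ ($t{\left(G \right)} = G \sqrt{2} \sqrt{G} + 1 = \sqrt{2} G^{\frac{3}{2}} + 1 = 1 + \sqrt{2} G^{\frac{3}{2}}$)
$\left(10 + t{\left(-11 \right)}\right) w{\left(-13 \right)} = \left(10 + \left(1 + \sqrt{2} \left(-11\right)^{\frac{3}{2}}\right)\right) \left(- 2 \left(-13\right)^{2}\right) = \left(10 + \left(1 + \sqrt{2} \left(- 11 i \sqrt{11}\right)\right)\right) \left(\left(-2\right) 169\right) = \left(10 + \left(1 - 11 i \sqrt{22}\right)\right) \left(-338\right) = \left(11 - 11 i \sqrt{22}\right) \left(-338\right) = -3718 + 3718 i \sqrt{22}$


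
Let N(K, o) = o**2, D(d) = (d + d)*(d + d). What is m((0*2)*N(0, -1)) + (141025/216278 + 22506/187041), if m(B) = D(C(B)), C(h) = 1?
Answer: 64352141095/13484284466 ≈ 4.7724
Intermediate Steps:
D(d) = 4*d**2 (D(d) = (2*d)*(2*d) = 4*d**2)
m(B) = 4 (m(B) = 4*1**2 = 4*1 = 4)
m((0*2)*N(0, -1)) + (141025/216278 + 22506/187041) = 4 + (141025/216278 + 22506/187041) = 4 + (141025*(1/216278) + 22506*(1/187041)) = 4 + (141025/216278 + 7502/62347) = 4 + 10415003231/13484284466 = 64352141095/13484284466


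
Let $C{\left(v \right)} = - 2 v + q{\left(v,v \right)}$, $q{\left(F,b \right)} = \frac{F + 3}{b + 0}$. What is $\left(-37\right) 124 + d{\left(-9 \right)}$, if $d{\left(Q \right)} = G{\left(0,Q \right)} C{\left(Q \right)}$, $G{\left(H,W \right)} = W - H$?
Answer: $-4756$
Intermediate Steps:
$q{\left(F,b \right)} = \frac{3 + F}{b}$
$C{\left(v \right)} = - 2 v + \frac{3 + v}{v}$
$d{\left(Q \right)} = Q \left(1 - 2 Q + \frac{3}{Q}\right)$ ($d{\left(Q \right)} = \left(Q - 0\right) \left(1 - 2 Q + \frac{3}{Q}\right) = \left(Q + 0\right) \left(1 - 2 Q + \frac{3}{Q}\right) = Q \left(1 - 2 Q + \frac{3}{Q}\right)$)
$\left(-37\right) 124 + d{\left(-9 \right)} = \left(-37\right) 124 - \left(6 + 162\right) = -4588 - 168 = -4756$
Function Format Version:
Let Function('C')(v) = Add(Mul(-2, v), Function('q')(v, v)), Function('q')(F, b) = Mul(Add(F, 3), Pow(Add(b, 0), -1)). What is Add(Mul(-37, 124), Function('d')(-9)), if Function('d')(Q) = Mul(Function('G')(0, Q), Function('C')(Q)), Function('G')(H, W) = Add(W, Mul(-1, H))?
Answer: -4756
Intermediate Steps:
Function('q')(F, b) = Mul(Pow(b, -1), Add(3, F)) (Function('q')(F, b) = Mul(Add(3, F), Pow(b, -1)) = Mul(Pow(b, -1), Add(3, F)))
Function('C')(v) = Add(Mul(-2, v), Mul(Pow(v, -1), Add(3, v)))
Function('d')(Q) = Mul(Q, Add(1, Mul(-2, Q), Mul(3, Pow(Q, -1)))) (Function('d')(Q) = Mul(Add(Q, Mul(-1, 0)), Add(1, Mul(-2, Q), Mul(3, Pow(Q, -1)))) = Mul(Add(Q, 0), Add(1, Mul(-2, Q), Mul(3, Pow(Q, -1)))) = Mul(Q, Add(1, Mul(-2, Q), Mul(3, Pow(Q, -1)))))
Add(Mul(-37, 124), Function('d')(-9)) = Add(Mul(-37, 124), Add(3, -9, Mul(-2, Pow(-9, 2)))) = Add(-4588, Add(3, -9, Mul(-2, 81))) = Add(-4588, Add(3, -9, -162)) = Add(-4588, -168) = -4756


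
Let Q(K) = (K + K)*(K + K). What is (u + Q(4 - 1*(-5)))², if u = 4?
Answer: 107584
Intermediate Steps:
Q(K) = 4*K² (Q(K) = (2*K)*(2*K) = 4*K²)
(u + Q(4 - 1*(-5)))² = (4 + 4*(4 - 1*(-5))²)² = (4 + 4*(4 + 5)²)² = (4 + 4*9²)² = (4 + 4*81)² = (4 + 324)² = 328² = 107584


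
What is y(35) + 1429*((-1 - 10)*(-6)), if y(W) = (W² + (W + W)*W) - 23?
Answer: 97966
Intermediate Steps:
y(W) = -23 + 3*W² (y(W) = (W² + (2*W)*W) - 23 = (W² + 2*W²) - 23 = 3*W² - 23 = -23 + 3*W²)
y(35) + 1429*((-1 - 10)*(-6)) = (-23 + 3*35²) + 1429*((-1 - 10)*(-6)) = (-23 + 3*1225) + 1429*(-11*(-6)) = (-23 + 3675) + 1429*66 = 3652 + 94314 = 97966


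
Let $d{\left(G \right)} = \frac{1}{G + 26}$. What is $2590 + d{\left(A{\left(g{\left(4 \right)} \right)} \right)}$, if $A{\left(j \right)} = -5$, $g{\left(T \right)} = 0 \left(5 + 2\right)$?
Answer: $\frac{54391}{21} \approx 2590.0$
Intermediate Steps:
$g{\left(T \right)} = 0$ ($g{\left(T \right)} = 0 \cdot 7 = 0$)
$d{\left(G \right)} = \frac{1}{26 + G}$
$2590 + d{\left(A{\left(g{\left(4 \right)} \right)} \right)} = 2590 + \frac{1}{26 - 5} = 2590 + \frac{1}{21} = \frac{54391}{21}$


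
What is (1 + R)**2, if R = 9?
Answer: 100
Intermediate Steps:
(1 + R)**2 = (1 + 9)**2 = 10**2 = 100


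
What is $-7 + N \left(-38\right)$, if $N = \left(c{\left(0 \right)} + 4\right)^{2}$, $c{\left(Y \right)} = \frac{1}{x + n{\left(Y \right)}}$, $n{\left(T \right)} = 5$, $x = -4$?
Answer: $-957$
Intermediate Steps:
$c{\left(Y \right)} = 1$ ($c{\left(Y \right)} = \frac{1}{-4 + 5} = 1^{-1} = 1$)
$N = 25$ ($N = \left(1 + 4\right)^{2} = 5^{2} = 25$)
$-7 + N \left(-38\right) = -7 + 25 \left(-38\right) = -7 - 950 = -957$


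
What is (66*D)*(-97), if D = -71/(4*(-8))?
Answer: -227271/16 ≈ -14204.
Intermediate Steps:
D = 71/32 (D = -71/(-32) = -71*(-1/32) = 71/32 ≈ 2.2188)
(66*D)*(-97) = (66*(71/32))*(-97) = (2343/16)*(-97) = -227271/16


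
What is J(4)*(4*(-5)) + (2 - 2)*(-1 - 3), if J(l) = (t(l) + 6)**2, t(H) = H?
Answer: -2000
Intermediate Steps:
J(l) = (6 + l)**2 (J(l) = (l + 6)**2 = (6 + l)**2)
J(4)*(4*(-5)) + (2 - 2)*(-1 - 3) = (6 + 4)**2*(4*(-5)) + (2 - 2)*(-1 - 3) = 10**2*(-20) + 0*(-4) = 100*(-20) + 0 = -2000 + 0 = -2000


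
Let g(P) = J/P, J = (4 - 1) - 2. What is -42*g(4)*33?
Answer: -693/2 ≈ -346.50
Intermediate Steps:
J = 1 (J = 3 - 2 = 1)
g(P) = 1/P
-42*g(4)*33 = -42/4*33 = -42*¼*33 = -21/2*33 = -693/2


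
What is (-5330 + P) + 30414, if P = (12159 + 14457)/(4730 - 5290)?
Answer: 1752553/70 ≈ 25036.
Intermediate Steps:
P = -3327/70 (P = 26616/(-560) = 26616*(-1/560) = -3327/70 ≈ -47.529)
(-5330 + P) + 30414 = (-5330 - 3327/70) + 30414 = -376427/70 + 30414 = 1752553/70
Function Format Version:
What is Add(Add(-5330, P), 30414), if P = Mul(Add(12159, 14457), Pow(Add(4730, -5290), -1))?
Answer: Rational(1752553, 70) ≈ 25036.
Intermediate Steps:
P = Rational(-3327, 70) (P = Mul(26616, Pow(-560, -1)) = Mul(26616, Rational(-1, 560)) = Rational(-3327, 70) ≈ -47.529)
Add(Add(-5330, P), 30414) = Add(Add(-5330, Rational(-3327, 70)), 30414) = Add(Rational(-376427, 70), 30414) = Rational(1752553, 70)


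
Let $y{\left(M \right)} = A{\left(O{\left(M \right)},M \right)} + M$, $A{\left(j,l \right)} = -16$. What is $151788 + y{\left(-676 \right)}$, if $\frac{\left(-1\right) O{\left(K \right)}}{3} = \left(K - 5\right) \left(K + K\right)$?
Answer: $151096$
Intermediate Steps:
$O{\left(K \right)} = - 6 K \left(-5 + K\right)$ ($O{\left(K \right)} = - 3 \left(K - 5\right) \left(K + K\right) = - 3 \left(-5 + K\right) 2 K = - 3 \cdot 2 K \left(-5 + K\right) = - 6 K \left(-5 + K\right)$)
$y{\left(M \right)} = -16 + M$
$151788 + y{\left(-676 \right)} = 151788 - 692 = 151096$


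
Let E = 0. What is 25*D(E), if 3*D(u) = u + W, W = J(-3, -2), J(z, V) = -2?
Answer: -50/3 ≈ -16.667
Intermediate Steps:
W = -2
D(u) = -2/3 + u/3 (D(u) = (u - 2)/3 = (-2 + u)/3 = -2/3 + u/3)
25*D(E) = 25*(-2/3 + (1/3)*0) = 25*(-2/3 + 0) = 25*(-2/3) = -50/3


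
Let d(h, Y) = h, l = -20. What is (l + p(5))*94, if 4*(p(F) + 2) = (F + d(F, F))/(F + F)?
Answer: -4089/2 ≈ -2044.5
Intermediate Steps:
p(F) = -7/4 (p(F) = -2 + ((F + F)/(F + F))/4 = -2 + ((2*F)/((2*F)))/4 = -2 + ((2*F)*(1/(2*F)))/4 = -2 + (1/4)*1 = -2 + 1/4 = -7/4)
(l + p(5))*94 = (-20 - 7/4)*94 = -87/4*94 = -4089/2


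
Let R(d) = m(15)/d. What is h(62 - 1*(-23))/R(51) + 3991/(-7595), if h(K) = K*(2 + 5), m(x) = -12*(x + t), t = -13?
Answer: -76855353/60760 ≈ -1264.9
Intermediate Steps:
m(x) = 156 - 12*x (m(x) = -12*(x - 13) = -12*(-13 + x) = 156 - 12*x)
R(d) = -24/d (R(d) = (156 - 12*15)/d = (156 - 180)/d = -24/d)
h(K) = 7*K (h(K) = K*7 = 7*K)
h(62 - 1*(-23))/R(51) + 3991/(-7595) = (7*(62 - 1*(-23)))/((-24/51)) + 3991/(-7595) = (7*(62 + 23))/((-24*1/51)) + 3991*(-1/7595) = (7*85)/(-8/17) - 3991/7595 = 595*(-17/8) - 3991/7595 = -10115/8 - 3991/7595 = -76855353/60760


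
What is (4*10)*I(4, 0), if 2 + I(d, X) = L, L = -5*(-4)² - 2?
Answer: -3360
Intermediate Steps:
L = -82 (L = -5*16 - 2 = -80 - 2 = -82)
I(d, X) = -84 (I(d, X) = -2 - 82 = -84)
(4*10)*I(4, 0) = (4*10)*(-84) = 40*(-84) = -3360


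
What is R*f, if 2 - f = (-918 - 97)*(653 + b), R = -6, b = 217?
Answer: -5298312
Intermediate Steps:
f = 883052 (f = 2 - (-918 - 97)*(653 + 217) = 2 - (-1015)*870 = 2 - 1*(-883050) = 2 + 883050 = 883052)
R*f = -6*883052 = -5298312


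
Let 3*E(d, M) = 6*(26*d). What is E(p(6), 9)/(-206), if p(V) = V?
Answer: -156/103 ≈ -1.5146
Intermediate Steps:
E(d, M) = 52*d (E(d, M) = (6*(26*d))/3 = (156*d)/3 = 52*d)
E(p(6), 9)/(-206) = (52*6)/(-206) = 312*(-1/206) = -156/103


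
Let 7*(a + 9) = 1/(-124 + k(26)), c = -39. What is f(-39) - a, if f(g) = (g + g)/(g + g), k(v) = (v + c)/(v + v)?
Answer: 34794/3479 ≈ 10.001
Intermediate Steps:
k(v) = (-39 + v)/(2*v) (k(v) = (v - 39)/(v + v) = (-39 + v)/((2*v)) = (-39 + v)*(1/(2*v)) = (-39 + v)/(2*v))
f(g) = 1 (f(g) = (2*g)/((2*g)) = (2*g)*(1/(2*g)) = 1)
a = -31315/3479 (a = -9 + 1/(7*(-124 + (½)*(-39 + 26)/26)) = -9 + 1/(7*(-124 + (½)*(1/26)*(-13))) = -9 + 1/(7*(-124 - ¼)) = -9 + 1/(7*(-497/4)) = -9 + (⅐)*(-4/497) = -9 - 4/3479 = -31315/3479 ≈ -9.0011)
f(-39) - a = 1 - 1*(-31315/3479) = 1 + 31315/3479 = 34794/3479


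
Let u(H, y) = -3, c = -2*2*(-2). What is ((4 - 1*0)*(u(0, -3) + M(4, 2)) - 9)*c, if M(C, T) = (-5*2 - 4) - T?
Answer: -680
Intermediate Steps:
c = 8 (c = -4*(-2) = 8)
M(C, T) = -14 - T (M(C, T) = (-10 - 4) - T = -14 - T)
((4 - 1*0)*(u(0, -3) + M(4, 2)) - 9)*c = ((4 - 1*0)*(-3 + (-14 - 1*2)) - 9)*8 = ((4 + 0)*(-3 + (-14 - 2)) - 9)*8 = (4*(-3 - 16) - 9)*8 = (4*(-19) - 9)*8 = (-76 - 9)*8 = -85*8 = -680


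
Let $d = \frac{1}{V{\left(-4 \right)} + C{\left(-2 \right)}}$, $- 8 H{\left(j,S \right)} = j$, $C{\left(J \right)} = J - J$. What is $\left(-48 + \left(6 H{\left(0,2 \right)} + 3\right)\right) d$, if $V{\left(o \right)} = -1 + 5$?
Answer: $- \frac{45}{4} \approx -11.25$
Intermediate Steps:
$V{\left(o \right)} = 4$
$C{\left(J \right)} = 0$
$H{\left(j,S \right)} = - \frac{j}{8}$
$d = \frac{1}{4}$ ($d = \frac{1}{4 + 0} = \frac{1}{4} \approx 0.25$)
$\left(-48 + \left(6 H{\left(0,2 \right)} + 3\right)\right) d = \left(-48 + \left(6 \left(\left(- \frac{1}{8}\right) 0\right) + 3\right)\right) \frac{1}{4} = \left(-48 + \left(6 \cdot 0 + 3\right)\right) \frac{1}{4} = \left(-48 + \left(0 + 3\right)\right) \frac{1}{4} = \left(-48 + 3\right) \frac{1}{4} = \left(-45\right) \frac{1}{4} = - \frac{45}{4}$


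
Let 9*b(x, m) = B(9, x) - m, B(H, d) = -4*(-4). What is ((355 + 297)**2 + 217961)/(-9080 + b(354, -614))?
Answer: -128613/1802 ≈ -71.372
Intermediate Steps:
B(H, d) = 16
b(x, m) = 16/9 - m/9 (b(x, m) = (16 - m)/9 = 16/9 - m/9)
((355 + 297)**2 + 217961)/(-9080 + b(354, -614)) = ((355 + 297)**2 + 217961)/(-9080 + (16/9 - 1/9*(-614))) = (652**2 + 217961)/(-9080 + (16/9 + 614/9)) = (425104 + 217961)/(-9080 + 70) = 643065/(-9010) = 643065*(-1/9010) = -128613/1802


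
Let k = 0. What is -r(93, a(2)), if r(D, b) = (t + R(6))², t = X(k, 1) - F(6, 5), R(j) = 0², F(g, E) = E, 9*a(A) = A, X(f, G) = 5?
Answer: 0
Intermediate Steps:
a(A) = A/9
R(j) = 0
t = 0 (t = 5 - 1*5 = 5 - 5 = 0)
r(D, b) = 0 (r(D, b) = (0 + 0)² = 0² = 0)
-r(93, a(2)) = -1*0 = 0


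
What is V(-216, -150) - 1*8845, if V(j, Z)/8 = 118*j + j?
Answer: -214477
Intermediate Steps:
V(j, Z) = 952*j (V(j, Z) = 8*(118*j + j) = 8*(119*j) = 952*j)
V(-216, -150) - 1*8845 = 952*(-216) - 1*8845 = -205632 - 8845 = -214477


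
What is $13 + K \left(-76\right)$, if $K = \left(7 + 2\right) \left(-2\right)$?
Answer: $1381$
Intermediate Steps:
$K = -18$ ($K = 9 \left(-2\right) = -18$)
$13 + K \left(-76\right) = 13 - -1368 = 13 + 1368 = 1381$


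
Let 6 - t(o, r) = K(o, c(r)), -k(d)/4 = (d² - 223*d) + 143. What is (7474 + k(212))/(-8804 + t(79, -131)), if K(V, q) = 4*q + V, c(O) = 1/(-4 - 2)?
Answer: -48690/26629 ≈ -1.8285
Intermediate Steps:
k(d) = -572 - 4*d² + 892*d (k(d) = -4*((d² - 223*d) + 143) = -4*(143 + d² - 223*d) = -572 - 4*d² + 892*d)
c(O) = -⅙ (c(O) = 1/(-6) = -⅙)
K(V, q) = V + 4*q
t(o, r) = 20/3 - o (t(o, r) = 6 - (o + 4*(-⅙)) = 6 - (o - ⅔) = 6 - (-⅔ + o) = 6 + (⅔ - o) = 20/3 - o)
(7474 + k(212))/(-8804 + t(79, -131)) = (7474 + (-572 - 4*212² + 892*212))/(-8804 + (20/3 - 1*79)) = (7474 + (-572 - 4*44944 + 189104))/(-8804 + (20/3 - 79)) = (7474 + (-572 - 179776 + 189104))/(-8804 - 217/3) = (7474 + 8756)/(-26629/3) = 16230*(-3/26629) = -48690/26629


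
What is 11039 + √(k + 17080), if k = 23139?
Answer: 11039 + √40219 ≈ 11240.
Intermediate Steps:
11039 + √(k + 17080) = 11039 + √(23139 + 17080) = 11039 + √40219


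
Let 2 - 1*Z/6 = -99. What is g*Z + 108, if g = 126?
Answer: 76464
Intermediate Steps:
Z = 606 (Z = 12 - 6*(-99) = 12 + 594 = 606)
g*Z + 108 = 126*606 + 108 = 76356 + 108 = 76464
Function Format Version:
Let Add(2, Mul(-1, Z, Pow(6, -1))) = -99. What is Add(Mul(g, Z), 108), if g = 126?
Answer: 76464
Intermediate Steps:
Z = 606 (Z = Add(12, Mul(-6, -99)) = Add(12, 594) = 606)
Add(Mul(g, Z), 108) = Add(Mul(126, 606), 108) = Add(76356, 108) = 76464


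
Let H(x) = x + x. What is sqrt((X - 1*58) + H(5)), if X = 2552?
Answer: 2*sqrt(626) ≈ 50.040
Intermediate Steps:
H(x) = 2*x
sqrt((X - 1*58) + H(5)) = sqrt((2552 - 1*58) + 2*5) = sqrt((2552 - 58) + 10) = sqrt(2494 + 10) = sqrt(2504) = 2*sqrt(626)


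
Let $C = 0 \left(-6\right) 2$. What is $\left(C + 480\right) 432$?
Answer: $207360$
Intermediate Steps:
$C = 0$ ($C = 0 \cdot 2 = 0$)
$\left(C + 480\right) 432 = \left(0 + 480\right) 432 = 480 \cdot 432 = 207360$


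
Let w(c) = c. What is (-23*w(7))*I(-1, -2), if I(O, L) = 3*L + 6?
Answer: 0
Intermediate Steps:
I(O, L) = 6 + 3*L
(-23*w(7))*I(-1, -2) = (-23*7)*(6 + 3*(-2)) = -161*(6 - 6) = -161*0 = 0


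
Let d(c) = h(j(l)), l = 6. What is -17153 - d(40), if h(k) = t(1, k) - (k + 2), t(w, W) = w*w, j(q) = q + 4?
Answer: -17142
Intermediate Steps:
j(q) = 4 + q
t(w, W) = w**2
h(k) = -1 - k (h(k) = 1**2 - (k + 2) = 1 - (2 + k) = 1 + (-2 - k) = -1 - k)
d(c) = -11 (d(c) = -1 - (4 + 6) = -1 - 1*10 = -1 - 10 = -11)
-17153 - d(40) = -17153 - 1*(-11) = -17153 + 11 = -17142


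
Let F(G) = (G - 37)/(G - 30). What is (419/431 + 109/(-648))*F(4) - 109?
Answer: -261364201/2420496 ≈ -107.98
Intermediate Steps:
F(G) = (-37 + G)/(-30 + G)
(419/431 + 109/(-648))*F(4) - 109 = (419/431 + 109/(-648))*((-37 + 4)/(-30 + 4)) - 109 = (419*(1/431) + 109*(-1/648))*(-33/(-26)) - 109 = (419/431 - 109/648)*(-1/26*(-33)) - 109 = (224533/279288)*(33/26) - 109 = 2469863/2420496 - 109 = -261364201/2420496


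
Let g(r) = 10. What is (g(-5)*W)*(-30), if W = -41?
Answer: 12300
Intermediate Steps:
(g(-5)*W)*(-30) = (10*(-41))*(-30) = -410*(-30) = 12300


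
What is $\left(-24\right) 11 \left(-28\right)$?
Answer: $7392$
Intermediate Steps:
$\left(-24\right) 11 \left(-28\right) = \left(-264\right) \left(-28\right) = 7392$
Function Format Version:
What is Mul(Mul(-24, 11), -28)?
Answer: 7392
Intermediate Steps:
Mul(Mul(-24, 11), -28) = Mul(-264, -28) = 7392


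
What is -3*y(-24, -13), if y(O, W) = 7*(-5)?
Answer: 105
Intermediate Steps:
y(O, W) = -35
-3*y(-24, -13) = -3*(-35) = 105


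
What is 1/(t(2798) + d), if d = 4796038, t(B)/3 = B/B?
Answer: 1/4796041 ≈ 2.0851e-7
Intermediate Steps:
t(B) = 3 (t(B) = 3*(B/B) = 3*1 = 3)
1/(t(2798) + d) = 1/(3 + 4796038) = 1/4796041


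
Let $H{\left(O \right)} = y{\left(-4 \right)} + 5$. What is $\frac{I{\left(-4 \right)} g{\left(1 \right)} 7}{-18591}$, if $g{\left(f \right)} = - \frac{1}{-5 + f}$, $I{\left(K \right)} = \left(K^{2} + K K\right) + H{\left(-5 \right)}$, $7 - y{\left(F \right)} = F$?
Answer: $- \frac{28}{6197} \approx -0.0045183$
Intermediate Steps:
$y{\left(F \right)} = 7 - F$
$H{\left(O \right)} = 16$ ($H{\left(O \right)} = \left(7 - -4\right) + 5 = \left(7 + 4\right) + 5 = 11 + 5 = 16$)
$I{\left(K \right)} = 16 + 2 K^{2}$ ($I{\left(K \right)} = \left(K^{2} + K K\right) + 16 = \left(K^{2} + K^{2}\right) + 16 = 2 K^{2} + 16 = 16 + 2 K^{2}$)
$\frac{I{\left(-4 \right)} g{\left(1 \right)} 7}{-18591} = \frac{\left(16 + 2 \left(-4\right)^{2}\right) \left(- \frac{1}{-5 + 1}\right) 7}{-18591} = \left(16 + 2 \cdot 16\right) \left(- \frac{1}{-4}\right) 7 \left(- \frac{1}{18591}\right) = \left(16 + 32\right) \left(\left(-1\right) \left(- \frac{1}{4}\right)\right) 7 \left(- \frac{1}{18591}\right) = 48 \cdot \frac{1}{4} \cdot 7 \left(- \frac{1}{18591}\right) = 12 \cdot 7 \left(- \frac{1}{18591}\right) = 84 \left(- \frac{1}{18591}\right) = - \frac{28}{6197}$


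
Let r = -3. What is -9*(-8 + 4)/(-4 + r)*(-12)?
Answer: 432/7 ≈ 61.714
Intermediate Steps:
-9*(-8 + 4)/(-4 + r)*(-12) = -9*(-8 + 4)/(-4 - 3)*(-12) = -(-36)/(-7)*(-12) = -(-36)*(-1)/7*(-12) = -9*4/7*(-12) = -36/7*(-12) = 432/7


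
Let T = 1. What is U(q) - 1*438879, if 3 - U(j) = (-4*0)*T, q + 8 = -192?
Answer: -438876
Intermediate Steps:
q = -200 (q = -8 - 192 = -200)
U(j) = 3 (U(j) = 3 - (-4*0) = 3 - 0 = 3 - 1*0 = 3 + 0 = 3)
U(q) - 1*438879 = 3 - 1*438879 = 3 - 438879 = -438876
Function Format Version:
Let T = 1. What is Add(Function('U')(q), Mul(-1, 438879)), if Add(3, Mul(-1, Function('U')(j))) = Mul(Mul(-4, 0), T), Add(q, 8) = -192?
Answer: -438876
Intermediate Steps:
q = -200 (q = Add(-8, -192) = -200)
Function('U')(j) = 3 (Function('U')(j) = Add(3, Mul(-1, Mul(Mul(-4, 0), 1))) = Add(3, Mul(-1, Mul(0, 1))) = Add(3, Mul(-1, 0)) = Add(3, 0) = 3)
Add(Function('U')(q), Mul(-1, 438879)) = Add(3, Mul(-1, 438879)) = Add(3, -438879) = -438876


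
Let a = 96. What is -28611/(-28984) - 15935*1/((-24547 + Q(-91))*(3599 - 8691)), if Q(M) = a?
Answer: 890434040143/902159549032 ≈ 0.98700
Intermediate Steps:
Q(M) = 96
-28611/(-28984) - 15935*1/((-24547 + Q(-91))*(3599 - 8691)) = -28611/(-28984) - 15935*1/((-24547 + 96)*(3599 - 8691)) = -28611*(-1/28984) - 15935/((-5092*(-24451))) = 28611/28984 - 15935/124504492 = 890434040143/902159549032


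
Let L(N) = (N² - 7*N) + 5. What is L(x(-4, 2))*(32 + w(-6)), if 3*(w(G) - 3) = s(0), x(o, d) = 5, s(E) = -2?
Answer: -515/3 ≈ -171.67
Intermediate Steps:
L(N) = 5 + N² - 7*N
w(G) = 7/3 (w(G) = 3 + (⅓)*(-2) = 3 - ⅔ = 7/3)
L(x(-4, 2))*(32 + w(-6)) = (5 + 5² - 7*5)*(32 + 7/3) = (5 + 25 - 35)*(103/3) = -5*103/3 = -515/3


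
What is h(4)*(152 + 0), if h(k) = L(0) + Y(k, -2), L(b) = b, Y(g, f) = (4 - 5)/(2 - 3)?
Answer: 152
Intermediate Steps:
Y(g, f) = 1 (Y(g, f) = -1/(-1) = -1*(-1) = 1)
h(k) = 1 (h(k) = 0 + 1 = 1)
h(4)*(152 + 0) = 1*(152 + 0) = 1*152 = 152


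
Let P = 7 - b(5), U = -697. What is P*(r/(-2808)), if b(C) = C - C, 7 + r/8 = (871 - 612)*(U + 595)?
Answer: 184975/351 ≈ 526.99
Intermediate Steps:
r = -211400 (r = -56 + 8*((871 - 612)*(-697 + 595)) = -56 + 8*(259*(-102)) = -56 + 8*(-26418) = -56 - 211344 = -211400)
b(C) = 0
P = 7 (P = 7 - 1*0 = 7 + 0 = 7)
P*(r/(-2808)) = 7*(-211400/(-2808)) = 7*(-211400*(-1/2808)) = 7*(26425/351) = 184975/351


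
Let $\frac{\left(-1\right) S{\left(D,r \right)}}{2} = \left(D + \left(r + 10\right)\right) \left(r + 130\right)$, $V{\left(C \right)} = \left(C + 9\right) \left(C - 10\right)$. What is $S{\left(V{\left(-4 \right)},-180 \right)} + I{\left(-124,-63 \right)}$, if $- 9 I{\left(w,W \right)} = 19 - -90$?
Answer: $- \frac{216109}{9} \approx -24012.0$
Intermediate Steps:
$I{\left(w,W \right)} = - \frac{109}{9}$ ($I{\left(w,W \right)} = - \frac{19 - -90}{9} = - \frac{19 + 90}{9} = \left(- \frac{1}{9}\right) 109 = - \frac{109}{9}$)
$V{\left(C \right)} = \left(-10 + C\right) \left(9 + C\right)$ ($V{\left(C \right)} = \left(9 + C\right) \left(-10 + C\right) = \left(-10 + C\right) \left(9 + C\right)$)
$S{\left(D,r \right)} = - 2 \left(130 + r\right) \left(10 + D + r\right)$ ($S{\left(D,r \right)} = - 2 \left(D + \left(r + 10\right)\right) \left(r + 130\right) = - 2 \left(D + \left(10 + r\right)\right) \left(130 + r\right) = - 2 \left(10 + D + r\right) \left(130 + r\right) = - 2 \left(130 + r\right) \left(10 + D + r\right)$)
$S{\left(V{\left(-4 \right)},-180 \right)} + I{\left(-124,-63 \right)} = \left(-2600 - -50400 - 260 \left(-90 + \left(-4\right)^{2} - -4\right) - 2 \left(-180\right)^{2} - 2 \left(-90 + \left(-4\right)^{2} - -4\right) \left(-180\right)\right) - \frac{109}{9} = \left(-2600 + 50400 - 260 \left(-90 + 16 + 4\right) - 64800 - 2 \left(-90 + 16 + 4\right) \left(-180\right)\right) - \frac{109}{9} = \left(-2600 + 50400 - -18200 - 64800 - \left(-140\right) \left(-180\right)\right) - \frac{109}{9} = \left(-2600 + 50400 + 18200 - 64800 - 25200\right) - \frac{109}{9} = -24000 - \frac{109}{9} = - \frac{216109}{9}$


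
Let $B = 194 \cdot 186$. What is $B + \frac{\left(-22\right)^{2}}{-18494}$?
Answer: $\frac{333668506}{9247} \approx 36084.0$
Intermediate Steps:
$B = 36084$
$B + \frac{\left(-22\right)^{2}}{-18494} = 36084 + \frac{\left(-22\right)^{2}}{-18494} = 36084 + 484 \left(- \frac{1}{18494}\right) = 36084 - \frac{242}{9247} = \frac{333668506}{9247}$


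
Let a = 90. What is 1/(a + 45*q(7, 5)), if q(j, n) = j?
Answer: 1/405 ≈ 0.0024691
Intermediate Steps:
1/(a + 45*q(7, 5)) = 1/(90 + 45*7) = 1/(90 + 315) = 1/405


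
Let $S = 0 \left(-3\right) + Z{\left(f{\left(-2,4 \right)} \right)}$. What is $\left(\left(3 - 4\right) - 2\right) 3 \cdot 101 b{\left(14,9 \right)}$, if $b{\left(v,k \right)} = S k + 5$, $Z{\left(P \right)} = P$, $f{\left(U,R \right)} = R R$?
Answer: $-135441$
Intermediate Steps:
$f{\left(U,R \right)} = R^{2}$
$S = 16$ ($S = 0 \left(-3\right) + 4^{2} = 0 + 16 = 16$)
$b{\left(v,k \right)} = 5 + 16 k$ ($b{\left(v,k \right)} = 16 k + 5 = 5 + 16 k$)
$\left(\left(3 - 4\right) - 2\right) 3 \cdot 101 b{\left(14,9 \right)} = \left(\left(3 - 4\right) - 2\right) 3 \cdot 101 \left(5 + 16 \cdot 9\right) = \left(-1 - 2\right) 3 \cdot 101 \left(5 + 144\right) = \left(-3\right) 3 \cdot 101 \cdot 149 = \left(-9\right) 101 \cdot 149 = \left(-909\right) 149 = -135441$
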